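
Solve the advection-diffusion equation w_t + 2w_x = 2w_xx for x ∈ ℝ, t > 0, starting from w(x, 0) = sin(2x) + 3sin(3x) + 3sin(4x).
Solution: Change to a moving frame: let η = x - 2t, σ = t and write w(x,t) = u(η,σ).
By the chain rule w_t = u_σ - 2u_η, w_x = u_η, w_xx = u_ηη.
Then w_t + 2w_x = u_σ: the advection term cancels and the PDE becomes the heat equation u_σ = 2u_ηη on η ∈ ℝ.
Initial data: u(η,0) = w(η,0) = sin(2η) + 3sin(3η) + 3sin(4η).
On η ∈ ℝ each mode satisfies (sin(nη))″ = -n² sin(nη), so exp(-2n²σ) sin(nη) solves the heat equation; by superposition u(η,σ) = Σ c_n exp(-2n²σ) sin(nη).
Reading off the coefficients: c_2=1, c_3=3, c_4=3, so u(η,σ) = exp(-8σ)sin(2η) + 3exp(-18σ)sin(3η) + 3exp(-32σ)sin(4η).
Substituting back η = x - 2t, σ = t: w(x,t) = u(x - 2t, t).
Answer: w(x, t) = -exp(-8t)sin(4t - 2x) - 3exp(-18t)sin(6t - 3x) - 3exp(-32t)sin(8t - 4x)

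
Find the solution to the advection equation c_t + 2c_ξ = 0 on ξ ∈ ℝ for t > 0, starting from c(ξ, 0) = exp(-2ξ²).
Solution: By characteristics (dξ/dt = 2), c(ξ,t) = f(ξ - 2t) with f = c(·, 0).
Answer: c(ξ, t) = exp(-2(-2t + ξ)²)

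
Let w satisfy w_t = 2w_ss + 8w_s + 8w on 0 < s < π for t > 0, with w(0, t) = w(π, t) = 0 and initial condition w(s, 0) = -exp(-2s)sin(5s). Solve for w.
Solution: Substitute w = exp(-2s)u, i.e. u = exp(2s)w.
By the product rule, w_s = exp(-2s)(u_s - 2u), w_ss = exp(-2s)(u_ss - 4u_s + 4u), w_t = exp(-2s)u_t.
Substituting into the PDE and dividing by exp(-2s): u_t = 2(u_ss - 4u_s + 4u) + 8(u_s - 2u) + 8u.
The lower-order terms cancel, leaving the standard heat equation u_t = 2u_ss.
Initial data for u: u(s,0) = exp(2s)w(s,0) = -sin(5s). The boundary conditions carry over: u(0,t) = u(π,t) = 0.
Solve for u:
  Using separation of variables u = X(s)T(t):
  Eigenfunctions: sin(ns), n = 1, 2, 3, ...
  General solution: u(s, t) = Σ c_n sin(ns) exp(-2n² t)
  Matching u(s,0) = -sin(5s) term by term: c_5=-1.
Hence u(s,t) = -exp(-50t)sin(5s).
Transform back: w(s,t) = exp(-2s)u(s,t).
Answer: w(s, t) = -exp(-2s)exp(-50t)sin(5s)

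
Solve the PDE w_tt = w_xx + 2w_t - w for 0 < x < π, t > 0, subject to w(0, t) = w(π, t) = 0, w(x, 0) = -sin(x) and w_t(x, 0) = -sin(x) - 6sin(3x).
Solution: Substitute w = exp(t)u, i.e. u = exp(-t)w.
By the product rule, w_t = exp(t)(u_t + u), w_tt = exp(t)(u_tt + 2u_t + u), w_xx = exp(t)u_xx.
Substituting into the PDE and dividing by exp(t): u_tt + 2u_t + u = u_xx + 2(u_t + u) - u.
The lower-order terms cancel, leaving the standard wave equation u_tt = u_xx.
Initial data for u: u(x,0) = w(x,0) = -sin(x); u_t(x,0) = w_t(x,0) - w(x,0) = -6sin(3x). The boundary conditions carry over: u(0,t) = u(π,t) = 0.
Solve for u:
  Using separation of variables u = X(x)T(t):
  Eigenfunctions: sin(nx), n = 1, 2, 3, ...
  General solution: u(x, t) = Σ [A_n cos(n t) + B_n sin(n t)] sin(nx)
  From u(x,0) = -sin(x): A_1=-1. From u_t(x,0) = -6sin(3x), using u_t(x,0) = Σ ω_n B_n sin(nx) with ω_n = n: B_3 = (-6)/3 = -2.
Hence u(x,t) = -2sin(3t)sin(3x) - sin(x)cos(t).
Transform back: w(x,t) = exp(t)u(x,t).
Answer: w(x, t) = -2exp(t)sin(3t)sin(3x) - exp(t)sin(x)cos(t)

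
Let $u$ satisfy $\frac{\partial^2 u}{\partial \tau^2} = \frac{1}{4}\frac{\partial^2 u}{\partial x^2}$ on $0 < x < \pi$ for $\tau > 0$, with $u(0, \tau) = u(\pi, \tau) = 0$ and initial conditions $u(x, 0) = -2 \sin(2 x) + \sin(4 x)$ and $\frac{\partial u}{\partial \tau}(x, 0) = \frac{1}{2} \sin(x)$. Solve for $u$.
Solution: Separating variables: $u = \sum [A_n \cos(\omega_n \tau) + B_n \sin(\omega_n \tau)] \sin(nx)$, $\omega_n = n/2$. From ICs ($B_n$ = velocity coefficient / $\omega_n$): $A_2=-2, A_4=1, B_1=1$.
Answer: $u(x, \tau) = \sin(\tau/2) \sin(x) - 2 \sin(2 x) \cos(\tau) + \sin(4 x) \cos(2 \tau)$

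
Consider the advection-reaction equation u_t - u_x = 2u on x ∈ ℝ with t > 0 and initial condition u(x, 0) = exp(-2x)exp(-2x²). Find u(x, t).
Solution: Substitute u = exp(-2x)w.
Then u_x = exp(-2x)(w_x - 2w), u_t = exp(-2x)w_t; substituting and dividing by exp(-2x), the lower-order terms cancel: w_t - w_x = 0 (standard advection equation).
Data for w: w(x,0) = exp(2x)u(x,0) = exp(-2x²).
By characteristics (dx/dt = -1), w(x,t) = f(x + t) with f = w(·, 0).
So w(x,t) = exp(-2(t + x)²), and u(x,t) = exp(-2x)w(x,t).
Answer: u(x, t) = exp(-2x)exp(-2(t + x)²)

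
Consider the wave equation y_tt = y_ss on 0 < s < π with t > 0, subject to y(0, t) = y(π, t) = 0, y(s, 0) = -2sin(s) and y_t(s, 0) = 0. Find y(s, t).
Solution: Using separation of variables y = X(s)T(t):
Eigenfunctions: sin(ns), n = 1, 2, 3, ...
General solution: y(s, t) = Σ [A_n cos(n t) + B_n sin(n t)] sin(ns)
From y(s,0) = -2sin(s): A_1=-2. From y_t(s,0) = 0: all B_n = 0.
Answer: y(s, t) = -2sin(s)cos(t)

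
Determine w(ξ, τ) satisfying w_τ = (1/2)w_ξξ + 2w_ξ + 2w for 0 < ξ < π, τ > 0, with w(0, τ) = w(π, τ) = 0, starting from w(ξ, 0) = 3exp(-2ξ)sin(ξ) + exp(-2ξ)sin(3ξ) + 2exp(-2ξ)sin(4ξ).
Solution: Substitute w = exp(-2ξ)u.
Then w_ξ = exp(-2ξ)(u_ξ - 2u), w_ξξ = exp(-2ξ)(u_ξξ - 4u_ξ + 4u), w_τ = exp(-2ξ)u_τ; substituting and dividing by exp(-2ξ), the lower-order terms cancel: u_τ = (1/2)u_ξξ (standard heat equation).
Data for u: u(ξ,0) = exp(2ξ)w(ξ,0) = 3sin(ξ) + sin(3ξ) + 2sin(4ξ). The boundary conditions carry over: u(0,τ) = u(π,τ) = 0.
Separating variables: u = Σ c_n exp(-n²τ/2) sin(nξ). From u(ξ,0) = 3sin(ξ) + sin(3ξ) + 2sin(4ξ): c_1=3, c_3=1, c_4=2.
So u(ξ,τ) = 2exp(-8τ)sin(4ξ) + 3exp(-τ/2)sin(ξ) + exp(-9τ/2)sin(3ξ), and w(ξ,τ) = exp(-2ξ)u(ξ,τ).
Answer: w(ξ, τ) = 2exp(-2ξ)exp(-8τ)sin(4ξ) + 3exp(-2ξ)exp(-τ/2)sin(ξ) + exp(-2ξ)exp(-9τ/2)sin(3ξ)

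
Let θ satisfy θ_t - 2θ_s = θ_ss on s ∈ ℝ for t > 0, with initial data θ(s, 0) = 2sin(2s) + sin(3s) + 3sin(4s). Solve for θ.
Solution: Change to a moving frame: let η = s + 2t, σ = t and write θ(s,t) = u(η,σ).
By the chain rule θ_t = u_σ + 2u_η, θ_s = u_η, θ_ss = u_ηη.
Then θ_t - 2θ_s = u_σ: the advection term cancels and the PDE becomes the heat equation u_σ = u_ηη on η ∈ ℝ.
Initial data: u(η,0) = θ(η,0) = 2sin(2η) + sin(3η) + 3sin(4η).
On η ∈ ℝ each mode satisfies (sin(nη))″ = -n² sin(nη), so exp(-n²σ) sin(nη) solves the heat equation; by superposition u(η,σ) = Σ c_n exp(-n²σ) sin(nη).
Reading off the coefficients: c_2=2, c_3=1, c_4=3, so u(η,σ) = 2exp(-4σ)sin(2η) + exp(-9σ)sin(3η) + 3exp(-16σ)sin(4η).
Substituting back η = s + 2t, σ = t: θ(s,t) = u(s + 2t, t).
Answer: θ(s, t) = 2exp(-4t)sin(2s + 4t) + exp(-9t)sin(3s + 6t) + 3exp(-16t)sin(4s + 8t)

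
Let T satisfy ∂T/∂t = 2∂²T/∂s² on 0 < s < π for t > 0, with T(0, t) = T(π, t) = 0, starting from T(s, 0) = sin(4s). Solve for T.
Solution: Using separation of variables T = X(s)G(t):
Eigenfunctions: sin(ns), n = 1, 2, 3, ...
General solution: T(s, t) = Σ c_n sin(ns) exp(-2n² t)
Matching T(s,0) = sin(4s) term by term: c_4=1.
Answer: T(s, t) = exp(-32t)sin(4s)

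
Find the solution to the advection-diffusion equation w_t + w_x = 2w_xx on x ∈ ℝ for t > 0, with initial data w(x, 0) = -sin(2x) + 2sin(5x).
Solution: Change to a moving frame: let η = x - t, σ = t and write w(x,t) = u(η,σ).
By the chain rule w_t = u_σ - u_η, w_x = u_η, w_xx = u_ηη.
Then w_t + w_x = u_σ: the advection term cancels and the PDE becomes the heat equation u_σ = 2u_ηη on η ∈ ℝ.
Initial data: u(η,0) = w(η,0) = -sin(2η) + 2sin(5η).
On η ∈ ℝ each mode satisfies (sin(nη))″ = -n² sin(nη), so exp(-2n²σ) sin(nη) solves the heat equation; by superposition u(η,σ) = Σ c_n exp(-2n²σ) sin(nη).
Reading off the coefficients: c_2=-1, c_5=2, so u(η,σ) = -exp(-8σ)sin(2η) + 2exp(-50σ)sin(5η).
Substituting back η = x - t, σ = t: w(x,t) = u(x - t, t).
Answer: w(x, t) = exp(-8t)sin(2t - 2x) - 2exp(-50t)sin(5t - 5x)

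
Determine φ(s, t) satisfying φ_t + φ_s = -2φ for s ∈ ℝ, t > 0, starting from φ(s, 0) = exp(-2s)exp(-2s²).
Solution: Substitute φ = exp(-2s)u, i.e. u = exp(2s)φ.
By the product rule, φ_s = exp(-2s)(u_s - 2u), φ_t = exp(-2s)u_t.
Substituting into the PDE and dividing by exp(-2s): u_t + (u_s - 2u) = -2u.
The lower-order terms cancel, leaving the standard advection equation u_t + u_s = 0.
Initial data for u: u(s,0) = exp(2s)φ(s,0) = exp(-2s²).
Solve for u:
  By method of characteristics (waves move right with speed 1):
  Along characteristics s - t = const, u is constant, so u(s,t) = f(s - t) with f = u(·, 0).
Hence u(s,t) = exp(-2(s - t)²).
Transform back: φ(s,t) = exp(-2s)u(s,t).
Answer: φ(s, t) = exp(-2s)exp(-2(s - t)²)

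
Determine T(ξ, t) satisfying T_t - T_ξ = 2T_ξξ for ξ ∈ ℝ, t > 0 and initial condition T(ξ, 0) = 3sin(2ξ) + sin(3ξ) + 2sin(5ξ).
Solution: Change to a moving frame: let η = ξ + t, σ = t and write T(ξ,t) = u(η,σ).
By the chain rule T_t = u_σ + u_η, T_ξ = u_η, T_ξξ = u_ηη.
Then T_t - T_ξ = u_σ: the advection term cancels and the PDE becomes the heat equation u_σ = 2u_ηη on η ∈ ℝ.
Initial data: u(η,0) = T(η,0) = 3sin(2η) + sin(3η) + 2sin(5η).
On η ∈ ℝ each mode satisfies (sin(nη))″ = -n² sin(nη), so exp(-2n²σ) sin(nη) solves the heat equation; by superposition u(η,σ) = Σ c_n exp(-2n²σ) sin(nη).
Reading off the coefficients: c_2=3, c_3=1, c_5=2, so u(η,σ) = 3exp(-8σ)sin(2η) + exp(-18σ)sin(3η) + 2exp(-50σ)sin(5η).
Substituting back η = ξ + t, σ = t: T(ξ,t) = u(ξ + t, t).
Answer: T(ξ, t) = 3exp(-8t)sin(2t + 2ξ) + exp(-18t)sin(3t + 3ξ) + 2exp(-50t)sin(5t + 5ξ)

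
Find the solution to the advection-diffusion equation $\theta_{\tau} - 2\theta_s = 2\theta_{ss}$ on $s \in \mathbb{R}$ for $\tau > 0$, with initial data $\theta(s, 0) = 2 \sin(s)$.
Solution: Change to a moving frame: let $\eta = s + 2\tau$, $\sigma = \tau$ and write $\theta(s,\tau) = u(\eta,\sigma)$.
By the chain rule $\theta_{\tau} = u_{\sigma} + 2u_{\eta}$, $\theta_s = u_{\eta}$, $\theta_{ss} = u_{\eta\eta}$.
Then $\theta_{\tau} - 2\theta_s = u_{\sigma}$: the advection term cancels and the PDE becomes the heat equation $u_{\sigma} = 2u_{\eta\eta}$ on $\eta \in \mathbb{R}$.
Initial data: $u(\eta,0) = \theta(\eta,0) = 2 \sin(\eta)$.
On $\eta \in \mathbb{R}$ each mode satisfies $(\sin(n\eta))'' = -n^2 \sin(n\eta)$, so $e^{-2n^2\sigma} \sin(n\eta)$ solves the heat equation; by superposition $u(\eta,\sigma) = \sum c_n e^{-2n^2\sigma} \sin(n\eta)$.
Reading off the coefficients: $c_1=2$, so $u(\eta,\sigma) = 2 e^{-2 \sigma} \sin(\eta)$.
Substituting back $\eta = s + 2\tau$, $\sigma = \tau$: $\theta(s,\tau) = u(s + 2\tau, \tau)$.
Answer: $\theta(s, \tau) = 2 e^{-2 \tau} \sin(2 \tau + s)$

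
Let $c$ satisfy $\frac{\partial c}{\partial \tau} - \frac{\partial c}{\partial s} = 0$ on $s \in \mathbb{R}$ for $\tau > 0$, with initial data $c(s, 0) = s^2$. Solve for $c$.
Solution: By method of characteristics (waves move left with speed 1):
Along characteristics $s + \tau =$ const, $c$ is constant, so $c(s,\tau) = f(s + \tau)$ with $f = c( \cdot , 0)$.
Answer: $c(s, \tau) = \tau^2 + 2 \tau s + s^2$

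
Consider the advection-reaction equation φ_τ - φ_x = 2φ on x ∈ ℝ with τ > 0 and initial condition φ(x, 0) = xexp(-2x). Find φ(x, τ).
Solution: Substitute φ = exp(-2x)u, i.e. u = exp(2x)φ.
By the product rule, φ_x = exp(-2x)(u_x - 2u), φ_τ = exp(-2x)u_τ.
Substituting into the PDE and dividing by exp(-2x): u_τ - (u_x - 2u) = 2u.
The lower-order terms cancel, leaving the standard advection equation u_τ - u_x = 0.
Initial data for u: u(x,0) = exp(2x)φ(x,0) = x.
Solve for u:
  By method of characteristics (waves move left with speed 1):
  Along characteristics x + τ = const, u is constant, so u(x,τ) = f(x + τ) with f = u(·, 0).
Hence u(x,τ) = x + τ.
Transform back: φ(x,τ) = exp(-2x)u(x,τ).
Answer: φ(x, τ) = xexp(-2x) + τexp(-2x)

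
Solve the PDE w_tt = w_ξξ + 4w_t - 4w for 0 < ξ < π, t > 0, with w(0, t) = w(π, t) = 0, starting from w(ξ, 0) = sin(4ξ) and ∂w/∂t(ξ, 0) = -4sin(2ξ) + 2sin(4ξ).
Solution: Substitute w = exp(2t)u, i.e. u = exp(-2t)w.
By the product rule, w_t = exp(2t)(u_t + 2u), w_tt = exp(2t)(u_tt + 4u_t + 4u), w_ξξ = exp(2t)u_ξξ.
Substituting into the PDE and dividing by exp(2t): u_tt + 4u_t + 4u = u_ξξ + 4(u_t + 2u) - 4u.
The lower-order terms cancel, leaving the standard wave equation u_tt = u_ξξ.
Initial data for u: u(ξ,0) = w(ξ,0) = sin(4ξ); u_t(ξ,0) = w_t(ξ,0) - 2w(ξ,0) = -4sin(2ξ). The boundary conditions carry over: u(0,t) = u(π,t) = 0.
Solve for u:
  Using separation of variables u = X(ξ)T(t):
  Eigenfunctions: sin(nξ), n = 1, 2, 3, ...
  General solution: u(ξ, t) = Σ [A_n cos(n t) + B_n sin(n t)] sin(nξ)
  From u(ξ,0) = sin(4ξ): A_4=1. From u_t(ξ,0) = -4sin(2ξ), using u_t(ξ,0) = Σ ω_n B_n sin(nξ) with ω_n = n: B_2 = (-4)/2 = -2.
Hence u(ξ,t) = -2sin(2t)sin(2ξ) + sin(4ξ)cos(4t).
Transform back: w(ξ,t) = exp(2t)u(ξ,t).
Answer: w(ξ, t) = -2exp(2t)sin(2t)sin(2ξ) + exp(2t)sin(4ξ)cos(4t)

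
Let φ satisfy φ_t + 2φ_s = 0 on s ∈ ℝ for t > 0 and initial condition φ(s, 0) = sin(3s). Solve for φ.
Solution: By method of characteristics (waves move right with speed 2):
Along characteristics s - 2t = const, φ is constant, so φ(s,t) = f(s - 2t) with f = φ(·, 0).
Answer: φ(s, t) = sin(3s - 6t)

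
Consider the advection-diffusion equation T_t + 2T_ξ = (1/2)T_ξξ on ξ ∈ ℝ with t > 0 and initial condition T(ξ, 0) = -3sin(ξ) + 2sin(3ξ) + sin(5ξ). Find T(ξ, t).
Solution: Moving frame: η = ξ - 2t, σ = t, T = u(η,σ), so T_t = u_σ - 2u_η and T_ξξ = u_ηη.
Hence T_t + 2T_ξ = u_σ and the PDE becomes the heat equation u_σ = (1/2)u_ηη on η ∈ ℝ.
Initial data: u(η,0) = T(η,0) = -3sin(η) + 2sin(3η) + sin(5η). Each mode sin(nη) decays as exp(-n²σ/2) on ℝ, so u(η,σ) = Σ c_n exp(-n²σ/2) sin(nη) with c_1=-3, c_3=2, c_5=1: u(η,σ) = -3exp(-σ/2)sin(η) + 2exp(-9σ/2)sin(3η) + exp(-25σ/2)sin(5η).
Substituting back: T(ξ,t) = u(ξ - 2t, t).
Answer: T(ξ, t) = 3exp(-t/2)sin(2t - ξ) - 2exp(-9t/2)sin(6t - 3ξ) - exp(-25t/2)sin(10t - 5ξ)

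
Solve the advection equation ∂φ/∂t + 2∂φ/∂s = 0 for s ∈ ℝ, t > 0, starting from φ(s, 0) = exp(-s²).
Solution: By method of characteristics (waves move right with speed 2):
Along characteristics s - 2t = const, φ is constant, so φ(s,t) = f(s - 2t) with f = φ(·, 0).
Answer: φ(s, t) = exp(-(s - 2t)²)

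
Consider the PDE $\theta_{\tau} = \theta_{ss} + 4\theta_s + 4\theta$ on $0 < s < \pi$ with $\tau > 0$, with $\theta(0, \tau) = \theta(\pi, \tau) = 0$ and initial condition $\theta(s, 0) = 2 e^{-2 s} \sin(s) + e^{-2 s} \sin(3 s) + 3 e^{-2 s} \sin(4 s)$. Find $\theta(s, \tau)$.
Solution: Substitute $\theta = e^{-2s}u$, i.e. $u = e^{2s}\theta$.
By the product rule, $\theta_s = e^{-2s}(u_s - 2u)$, $\theta_{ss} = e^{-2s}(u_{ss} - 4u_s + 4u)$, $\theta_{\tau} = e^{-2s}u_{\tau}$.
Substituting into the PDE and dividing by $e^{-2s}$: $u_{\tau} = (u_{ss} - 4u_s + 4u) + 4(u_s - 2u) + 4u$.
The lower-order terms cancel, leaving the standard heat equation $u_{\tau} = u_{ss}$.
Initial data for $u$: $u(s,0) = e^{2s}\theta(s,0) = 2 \sin(s) + \sin(3 s) + 3 \sin(4 s)$. The boundary conditions carry over: $u(0,\tau) = u(\pi,\tau) = 0$.
Solve for $u$:
  Using separation of variables $u = X(s)G(\tau)$:
  Eigenfunctions: $\sin(ns)$, $n = 1, 2, 3, \ldots$
  General solution: $u(s, \tau) = \sum c_n \sin(ns) e^{-n^2 \tau}$
  Matching $u(s,0) = 2 \sin(s) + \sin(3 s) + 3 \sin(4 s)$ term by term: $c_1=2, c_3=1, c_4=3$.
Hence $u(s,\tau) = 2 e^{-\tau} \sin(s) + e^{-9 \tau} \sin(3 s) + 3 e^{-16 \tau} \sin(4 s)$.
Transform back: $\theta(s,\tau) = e^{-2s}u(s,\tau)$.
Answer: $\theta(s, \tau) = 2 e^{-\tau} e^{-2 s} \sin(s) + e^{-9 \tau} e^{-2 s} \sin(3 s) + 3 e^{-16 \tau} e^{-2 s} \sin(4 s)$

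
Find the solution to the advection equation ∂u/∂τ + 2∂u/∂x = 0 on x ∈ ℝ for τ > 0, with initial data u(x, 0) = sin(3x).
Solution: By characteristics (dx/dτ = 2), u(x,τ) = f(x - 2τ) with f = u(·, 0).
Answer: u(x, τ) = sin(3x - 6τ)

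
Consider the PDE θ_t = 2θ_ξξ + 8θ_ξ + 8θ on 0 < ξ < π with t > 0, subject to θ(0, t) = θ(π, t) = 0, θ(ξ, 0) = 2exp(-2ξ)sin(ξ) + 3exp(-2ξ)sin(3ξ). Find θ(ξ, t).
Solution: Substitute θ = exp(-2ξ)u, i.e. u = exp(2ξ)θ.
By the product rule, θ_ξ = exp(-2ξ)(u_ξ - 2u), θ_ξξ = exp(-2ξ)(u_ξξ - 4u_ξ + 4u), θ_t = exp(-2ξ)u_t.
Substituting into the PDE and dividing by exp(-2ξ): u_t = 2(u_ξξ - 4u_ξ + 4u) + 8(u_ξ - 2u) + 8u.
The lower-order terms cancel, leaving the standard heat equation u_t = 2u_ξξ.
Initial data for u: u(ξ,0) = exp(2ξ)θ(ξ,0) = 2sin(ξ) + 3sin(3ξ). The boundary conditions carry over: u(0,t) = u(π,t) = 0.
Solve for u:
  Using separation of variables u = X(ξ)G(t):
  Eigenfunctions: sin(nξ), n = 1, 2, 3, ...
  General solution: u(ξ, t) = Σ c_n sin(nξ) exp(-2n² t)
  Matching u(ξ,0) = 2sin(ξ) + 3sin(3ξ) term by term: c_1=2, c_3=3.
Hence u(ξ,t) = 2exp(-2t)sin(ξ) + 3exp(-18t)sin(3ξ).
Transform back: θ(ξ,t) = exp(-2ξ)u(ξ,t).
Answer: θ(ξ, t) = 2exp(-2t)exp(-2ξ)sin(ξ) + 3exp(-18t)exp(-2ξ)sin(3ξ)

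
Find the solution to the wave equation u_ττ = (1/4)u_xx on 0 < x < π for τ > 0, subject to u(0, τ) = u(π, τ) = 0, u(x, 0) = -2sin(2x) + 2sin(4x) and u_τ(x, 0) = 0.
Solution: Separating variables: u = Σ [A_n cos(ω_n τ) + B_n sin(ω_n τ)] sin(nx), ω_n = n/2. From ICs: A_2=-2, A_4=2.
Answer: u(x, τ) = -2sin(2x)cos(τ) + 2sin(4x)cos(2τ)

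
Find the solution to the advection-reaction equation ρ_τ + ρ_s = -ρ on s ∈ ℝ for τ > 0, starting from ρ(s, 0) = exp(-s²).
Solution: Substitute ρ = exp(-τ)u, i.e. u = exp(τ)ρ.
By the product rule, ρ_τ = exp(-τ)(u_τ - u), ρ_s = exp(-τ)u_s.
Substituting into the PDE and dividing by exp(-τ): u_τ - u + u_s = -u.
The lower-order terms cancel, leaving the standard advection equation u_τ + u_s = 0.
Initial data for u: u(s,0) = ρ(s,0) = exp(-s²).
Solve for u:
  By method of characteristics (waves move right with speed 1):
  Along characteristics s - τ = const, u is constant, so u(s,τ) = f(s - τ) with f = u(·, 0).
Hence u(s,τ) = exp(-(s - τ)²).
Transform back: ρ(s,τ) = exp(-τ)u(s,τ).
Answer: ρ(s, τ) = exp(-τ)exp(-(s - τ)²)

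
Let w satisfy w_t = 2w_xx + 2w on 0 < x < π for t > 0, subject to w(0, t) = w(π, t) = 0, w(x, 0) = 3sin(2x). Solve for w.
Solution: Substitute w = exp(2t)u, i.e. u = exp(-2t)w.
By the product rule, w_t = exp(2t)(u_t + 2u), w_xx = exp(2t)u_xx.
Substituting into the PDE and dividing by exp(2t): u_t + 2u = 2u_xx + 2u.
The lower-order terms cancel, leaving the standard heat equation u_t = 2u_xx.
Initial data for u: u(x,0) = w(x,0) = 3sin(2x). The boundary conditions carry over: u(0,t) = u(π,t) = 0.
Solve for u:
  Using separation of variables u = X(x)T(t):
  Eigenfunctions: sin(nx), n = 1, 2, 3, ...
  General solution: u(x, t) = Σ c_n sin(nx) exp(-2n² t)
  Matching u(x,0) = 3sin(2x) term by term: c_2=3.
Hence u(x,t) = 3exp(-8t)sin(2x).
Transform back: w(x,t) = exp(2t)u(x,t).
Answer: w(x, t) = 3exp(-6t)sin(2x)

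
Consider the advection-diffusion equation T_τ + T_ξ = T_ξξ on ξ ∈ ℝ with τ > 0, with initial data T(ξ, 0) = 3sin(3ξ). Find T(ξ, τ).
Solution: Change to a moving frame: let η = ξ - τ, σ = τ and write T(ξ,τ) = u(η,σ).
By the chain rule T_τ = u_σ - u_η, T_ξ = u_η, T_ξξ = u_ηη.
Then T_τ + T_ξ = u_σ: the advection term cancels and the PDE becomes the heat equation u_σ = u_ηη on η ∈ ℝ.
Initial data: u(η,0) = T(η,0) = 3sin(3η).
On η ∈ ℝ each mode satisfies (sin(nη))″ = -n² sin(nη), so exp(-n²σ) sin(nη) solves the heat equation; by superposition u(η,σ) = Σ c_n exp(-n²σ) sin(nη).
Reading off the coefficients: c_3=3, so u(η,σ) = 3exp(-9σ)sin(3η).
Substituting back η = ξ - τ, σ = τ: T(ξ,τ) = u(ξ - τ, τ).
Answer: T(ξ, τ) = 3exp(-9τ)sin(3ξ - 3τ)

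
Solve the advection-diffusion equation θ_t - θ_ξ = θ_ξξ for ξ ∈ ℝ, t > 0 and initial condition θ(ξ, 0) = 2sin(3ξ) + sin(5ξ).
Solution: Change to a moving frame: let η = ξ + t, σ = t and write θ(ξ,t) = u(η,σ).
By the chain rule θ_t = u_σ + u_η, θ_ξ = u_η, θ_ξξ = u_ηη.
Then θ_t - θ_ξ = u_σ: the advection term cancels and the PDE becomes the heat equation u_σ = u_ηη on η ∈ ℝ.
Initial data: u(η,0) = θ(η,0) = 2sin(3η) + sin(5η).
On η ∈ ℝ each mode satisfies (sin(nη))″ = -n² sin(nη), so exp(-n²σ) sin(nη) solves the heat equation; by superposition u(η,σ) = Σ c_n exp(-n²σ) sin(nη).
Reading off the coefficients: c_3=2, c_5=1, so u(η,σ) = 2exp(-9σ)sin(3η) + exp(-25σ)sin(5η).
Substituting back η = ξ + t, σ = t: θ(ξ,t) = u(ξ + t, t).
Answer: θ(ξ, t) = 2exp(-9t)sin(3t + 3ξ) + exp(-25t)sin(5t + 5ξ)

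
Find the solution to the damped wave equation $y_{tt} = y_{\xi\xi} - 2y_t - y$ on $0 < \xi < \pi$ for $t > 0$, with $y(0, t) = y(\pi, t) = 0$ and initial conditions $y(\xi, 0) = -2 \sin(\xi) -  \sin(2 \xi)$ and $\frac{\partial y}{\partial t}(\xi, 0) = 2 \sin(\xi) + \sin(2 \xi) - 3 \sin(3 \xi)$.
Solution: Substitute $y = e^{-t}u$.
Then $y_t = e^{-t}(u_t - u)$, $y_{tt} = e^{-t}(u_{tt} - 2u_t + u)$, $y_{\xi\xi} = e^{-t}u_{\xi\xi}$; substituting and dividing by $e^{-t}$, the lower-order terms cancel: $u_{tt} = u_{\xi\xi}$ (standard wave equation).
Data for $u$: $u(\xi,0) = y(\xi,0) = -2 \sin(\xi) - \sin(2 \xi)$; $u_t(\xi,0) = y_t(\xi,0) + y(\xi,0) = -3 \sin(3 \xi)$. The boundary conditions carry over: $u(0,t) = u(\pi,t) = 0$.
Separating variables: $u = \sum [A_n \cos(\omega_n t) + B_n \sin(\omega_n t)] \sin(n\xi)$, $\omega_n = n$. From ICs ($B_n$ = velocity coefficient / $\omega_n$): $A_1=-2, A_2=-1, B_3=-1$.
So $u(\xi,t) = - \sin(3 t) \sin(3 \xi) - 2 \sin(\xi) \cos(t) - \sin(2 \xi) \cos(2 t)$, and $y(\xi,t) = e^{-t}u(\xi,t)$.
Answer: $y(\xi, t) = -2 e^{-t} \sin(\xi) \cos(t) -  e^{-t} \sin(2 \xi) \cos(2 t) -  e^{-t} \sin(3 \xi) \sin(3 t)$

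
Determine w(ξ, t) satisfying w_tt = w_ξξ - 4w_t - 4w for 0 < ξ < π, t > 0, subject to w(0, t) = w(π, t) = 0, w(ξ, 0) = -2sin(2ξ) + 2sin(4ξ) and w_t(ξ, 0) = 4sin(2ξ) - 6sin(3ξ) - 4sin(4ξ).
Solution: Substitute w = exp(-2t)u, i.e. u = exp(2t)w.
By the product rule, w_t = exp(-2t)(u_t - 2u), w_tt = exp(-2t)(u_tt - 4u_t + 4u), w_ξξ = exp(-2t)u_ξξ.
Substituting into the PDE and dividing by exp(-2t): u_tt - 4u_t + 4u = u_ξξ - 4(u_t - 2u) - 4u.
The lower-order terms cancel, leaving the standard wave equation u_tt = u_ξξ.
Initial data for u: u(ξ,0) = w(ξ,0) = -2sin(2ξ) + 2sin(4ξ); u_t(ξ,0) = w_t(ξ,0) + 2w(ξ,0) = -6sin(3ξ). The boundary conditions carry over: u(0,t) = u(π,t) = 0.
Solve for u:
  Using separation of variables u = X(ξ)T(t):
  Eigenfunctions: sin(nξ), n = 1, 2, 3, ...
  General solution: u(ξ, t) = Σ [A_n cos(n t) + B_n sin(n t)] sin(nξ)
  From u(ξ,0) = -2sin(2ξ) + 2sin(4ξ): A_2=-2, A_4=2. From u_t(ξ,0) = -6sin(3ξ), using u_t(ξ,0) = Σ ω_n B_n sin(nξ) with ω_n = n: B_3 = (-6)/3 = -2.
Hence u(ξ,t) = -2sin(3t)sin(3ξ) - 2sin(2ξ)cos(2t) + 2sin(4ξ)cos(4t).
Transform back: w(ξ,t) = exp(-2t)u(ξ,t).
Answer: w(ξ, t) = -2exp(-2t)sin(3t)sin(3ξ) - 2exp(-2t)sin(2ξ)cos(2t) + 2exp(-2t)sin(4ξ)cos(4t)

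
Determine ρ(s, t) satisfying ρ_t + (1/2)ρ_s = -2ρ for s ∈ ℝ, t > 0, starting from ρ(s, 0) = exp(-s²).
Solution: Substitute ρ = exp(-2t)u.
Then ρ_t = exp(-2t)(u_t - 2u), ρ_s = exp(-2t)u_s; substituting and dividing by exp(-2t), the lower-order terms cancel: u_t + (1/2)u_s = 0 (standard advection equation).
Data for u: u(s,0) = ρ(s,0) = exp(-s²).
By characteristics (ds/dt = 1/2), u(s,t) = f(s - (1/2)t) with f = u(·, 0).
So u(s,t) = exp(-(s - t/2)²), and ρ(s,t) = exp(-2t)u(s,t).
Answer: ρ(s, t) = exp(-2t)exp(-(s - t/2)²)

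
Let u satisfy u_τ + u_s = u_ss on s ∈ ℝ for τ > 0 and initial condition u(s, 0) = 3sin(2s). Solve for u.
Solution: Change to a moving frame: let η = s - τ, σ = τ and write u(s,τ) = w(η,σ).
By the chain rule u_τ = w_σ - w_η, u_s = w_η, u_ss = w_ηη.
Then u_τ + u_s = w_σ: the advection term cancels and the PDE becomes the heat equation w_σ = w_ηη on η ∈ ℝ.
Initial data: w(η,0) = u(η,0) = 3sin(2η).
On η ∈ ℝ each mode satisfies (sin(nη))″ = -n² sin(nη), so exp(-n²σ) sin(nη) solves the heat equation; by superposition w(η,σ) = Σ c_n exp(-n²σ) sin(nη).
Reading off the coefficients: c_2=3, so w(η,σ) = 3exp(-4σ)sin(2η).
Substituting back η = s - τ, σ = τ: u(s,τ) = w(s - τ, τ).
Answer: u(s, τ) = 3exp(-4τ)sin(2s - 2τ)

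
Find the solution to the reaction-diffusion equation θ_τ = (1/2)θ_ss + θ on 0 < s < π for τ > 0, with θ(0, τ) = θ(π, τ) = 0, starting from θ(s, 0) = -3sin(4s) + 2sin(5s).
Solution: Substitute θ = exp(τ)u.
Then θ_τ = exp(τ)(u_τ + u), θ_ss = exp(τ)u_ss; substituting and dividing by exp(τ), the lower-order terms cancel: u_τ = (1/2)u_ss (standard heat equation).
Data for u: u(s,0) = θ(s,0) = -3sin(4s) + 2sin(5s). The boundary conditions carry over: u(0,τ) = u(π,τ) = 0.
Separating variables: u = Σ c_n exp(-n²τ/2) sin(ns). From u(s,0) = -3sin(4s) + 2sin(5s): c_4=-3, c_5=2.
So u(s,τ) = -3exp(-8τ)sin(4s) + 2exp(-25τ/2)sin(5s), and θ(s,τ) = exp(τ)u(s,τ).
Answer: θ(s, τ) = -3exp(-7τ)sin(4s) + 2exp(-23τ/2)sin(5s)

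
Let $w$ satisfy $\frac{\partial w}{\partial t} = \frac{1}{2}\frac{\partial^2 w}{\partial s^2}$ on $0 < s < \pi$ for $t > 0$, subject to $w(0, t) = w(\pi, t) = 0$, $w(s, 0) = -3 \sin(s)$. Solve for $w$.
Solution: Separating variables: $w = \sum c_n e^{-n^2t/2} \sin(ns)$. From $w(s,0) = -3 \sin(s)$: $c_1=-3$.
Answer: $w(s, t) = -3 e^{-t/2} \sin(s)$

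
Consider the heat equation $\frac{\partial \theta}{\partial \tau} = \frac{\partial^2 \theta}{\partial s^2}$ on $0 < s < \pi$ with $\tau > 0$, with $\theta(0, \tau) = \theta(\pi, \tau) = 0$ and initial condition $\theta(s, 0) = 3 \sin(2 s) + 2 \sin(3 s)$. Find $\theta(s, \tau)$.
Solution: Separating variables: $\theta = \sum c_n e^{-n^2\tau} \sin(ns)$. From $\theta(s,0) = 3 \sin(2 s) + 2 \sin(3 s)$: $c_2=3, c_3=2$.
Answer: $\theta(s, \tau) = 3 e^{-4 \tau} \sin(2 s) + 2 e^{-9 \tau} \sin(3 s)$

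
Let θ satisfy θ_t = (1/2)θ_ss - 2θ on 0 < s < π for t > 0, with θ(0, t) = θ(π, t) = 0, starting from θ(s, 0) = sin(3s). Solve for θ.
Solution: Substitute θ = exp(-2t)u, i.e. u = exp(2t)θ.
By the product rule, θ_t = exp(-2t)(u_t - 2u), θ_ss = exp(-2t)u_ss.
Substituting into the PDE and dividing by exp(-2t): u_t - 2u = (1/2)u_ss - 2u.
The lower-order terms cancel, leaving the standard heat equation u_t = (1/2)u_ss.
Initial data for u: u(s,0) = θ(s,0) = sin(3s). The boundary conditions carry over: u(0,t) = u(π,t) = 0.
Solve for u:
  Using separation of variables u = X(s)G(t):
  Eigenfunctions: sin(ns), n = 1, 2, 3, ...
  General solution: u(s, t) = Σ c_n sin(ns) exp(-n² t/2)
  Matching u(s,0) = sin(3s) term by term: c_3=1.
Hence u(s,t) = exp(-9t/2)sin(3s).
Transform back: θ(s,t) = exp(-2t)u(s,t).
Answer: θ(s, t) = exp(-13t/2)sin(3s)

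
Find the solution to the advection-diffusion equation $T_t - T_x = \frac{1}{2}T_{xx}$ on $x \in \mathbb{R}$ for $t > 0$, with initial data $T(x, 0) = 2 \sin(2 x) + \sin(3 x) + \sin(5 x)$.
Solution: Change to a moving frame: let $\eta = x + t$, $\sigma = t$ and write $T(x,t) = u(\eta,\sigma)$.
By the chain rule $T_t = u_{\sigma} + u_{\eta}$, $T_x = u_{\eta}$, $T_{xx} = u_{\eta\eta}$.
Then $T_t - T_x = u_{\sigma}$: the advection term cancels and the PDE becomes the heat equation $u_{\sigma} = \frac{1}{2}u_{\eta\eta}$ on $\eta \in \mathbb{R}$.
Initial data: $u(\eta,0) = T(\eta,0) = 2 \sin(2 \eta) + \sin(3 \eta) + \sin(5 \eta)$.
On $\eta \in \mathbb{R}$ each mode satisfies $(\sin(n\eta))'' = -n^2 \sin(n\eta)$, so $e^{-n^2\sigma/2} \sin(n\eta)$ solves the heat equation; by superposition $u(\eta,\sigma) = \sum c_n e^{-n^2\sigma/2} \sin(n\eta)$.
Reading off the coefficients: $c_2=2, c_3=1, c_5=1$, so $u(\eta,\sigma) = 2 e^{-2 \sigma} \sin(2 \eta) + e^{-9 \sigma/2} \sin(3 \eta) + e^{-25 \sigma/2} \sin(5 \eta)$.
Substituting back $\eta = x + t$, $\sigma = t$: $T(x,t) = u(x + t, t)$.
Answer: $T(x, t) = 2 e^{-2 t} \sin(2 t + 2 x) + e^{-9 t/2} \sin(3 t + 3 x) + e^{-25 t/2} \sin(5 t + 5 x)$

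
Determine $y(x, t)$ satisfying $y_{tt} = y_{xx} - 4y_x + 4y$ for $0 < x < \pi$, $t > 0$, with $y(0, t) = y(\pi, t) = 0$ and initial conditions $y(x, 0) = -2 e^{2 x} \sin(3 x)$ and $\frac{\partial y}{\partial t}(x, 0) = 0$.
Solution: Substitute $y = e^{2x}u$, i.e. $u = e^{-2x}y$.
By the product rule, $y_x = e^{2x}(u_x + 2u)$, $y_{xx} = e^{2x}(u_{xx} + 4u_x + 4u)$, $y_{tt} = e^{2x}u_{tt}$.
Substituting into the PDE and dividing by $e^{2x}$: $u_{tt} = (u_{xx} + 4u_x + 4u) - 4(u_x + 2u) + 4u$.
The lower-order terms cancel, leaving the standard wave equation $u_{tt} = u_{xx}$.
Initial data for $u$: $u(x,0) = e^{-2x}y(x,0) = -2 \sin(3 x)$; $u_t(x,0) = e^{-2x}y_t(x,0) = 0$. The boundary conditions carry over: $u(0,t) = u(\pi,t) = 0$.
Solve for $u$:
  Using separation of variables $u = X(x)T(t)$:
  Eigenfunctions: $\sin(nx)$, $n = 1, 2, 3, \ldots$
  General solution: $u(x, t) = \sum [A_n \cos(n t) + B_n \sin(n t)] \sin(nx)$
  From $u(x,0) = -2 \sin(3 x)$: $A_3=-2$. From $u_t(x,0) = 0$: all $B_n = 0$.
Hence $u(x,t) = -2 \sin(3 x) \cos(3 t)$.
Transform back: $y(x,t) = e^{2x}u(x,t)$.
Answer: $y(x, t) = -2 e^{2 x} \sin(3 x) \cos(3 t)$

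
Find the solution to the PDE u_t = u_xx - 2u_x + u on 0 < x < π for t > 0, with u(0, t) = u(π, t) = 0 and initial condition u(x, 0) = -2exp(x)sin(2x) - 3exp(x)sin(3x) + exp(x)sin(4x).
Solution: Substitute u = exp(x)w.
Then u_x = exp(x)(w_x + w), u_xx = exp(x)(w_xx + 2w_x + w), u_t = exp(x)w_t; substituting and dividing by exp(x), the lower-order terms cancel: w_t = w_xx (standard heat equation).
Data for w: w(x,0) = exp(-x)u(x,0) = -2sin(2x) - 3sin(3x) + sin(4x). The boundary conditions carry over: w(0,t) = w(π,t) = 0.
Separating variables: w = Σ c_n exp(-n²t) sin(nx). From w(x,0) = -2sin(2x) - 3sin(3x) + sin(4x): c_2=-2, c_3=-3, c_4=1.
So w(x,t) = -2exp(-4t)sin(2x) - 3exp(-9t)sin(3x) + exp(-16t)sin(4x), and u(x,t) = exp(x)w(x,t).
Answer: u(x, t) = -2exp(-4t)exp(x)sin(2x) - 3exp(-9t)exp(x)sin(3x) + exp(-16t)exp(x)sin(4x)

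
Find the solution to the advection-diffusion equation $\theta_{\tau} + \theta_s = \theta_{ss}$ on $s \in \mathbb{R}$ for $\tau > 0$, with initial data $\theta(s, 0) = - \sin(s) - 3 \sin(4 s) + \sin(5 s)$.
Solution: Change to a moving frame: let $\eta = s - \tau$, $\sigma = \tau$ and write $\theta(s,\tau) = u(\eta,\sigma)$.
By the chain rule $\theta_{\tau} = u_{\sigma} - u_{\eta}$, $\theta_s = u_{\eta}$, $\theta_{ss} = u_{\eta\eta}$.
Then $\theta_{\tau} + \theta_s = u_{\sigma}$: the advection term cancels and the PDE becomes the heat equation $u_{\sigma} = u_{\eta\eta}$ on $\eta \in \mathbb{R}$.
Initial data: $u(\eta,0) = \theta(\eta,0) = - \sin(\eta) - 3 \sin(4 \eta) + \sin(5 \eta)$.
On $\eta \in \mathbb{R}$ each mode satisfies $(\sin(n\eta))'' = -n^2 \sin(n\eta)$, so $e^{-n^2\sigma} \sin(n\eta)$ solves the heat equation; by superposition $u(\eta,\sigma) = \sum c_n e^{-n^2\sigma} \sin(n\eta)$.
Reading off the coefficients: $c_1=-1, c_4=-3, c_5=1$, so $u(\eta,\sigma) = - e^{-\sigma} \sin(\eta) - 3 e^{-16 \sigma} \sin(4 \eta) + e^{-25 \sigma} \sin(5 \eta)$.
Substituting back $\eta = s - \tau$, $\sigma = \tau$: $\theta(s,\tau) = u(s - \tau, \tau)$.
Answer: $\theta(s, \tau) = e^{-\tau} \sin(\tau - s) + 3 e^{-16 \tau} \sin(4 \tau - 4 s) -  e^{-25 \tau} \sin(5 \tau - 5 s)$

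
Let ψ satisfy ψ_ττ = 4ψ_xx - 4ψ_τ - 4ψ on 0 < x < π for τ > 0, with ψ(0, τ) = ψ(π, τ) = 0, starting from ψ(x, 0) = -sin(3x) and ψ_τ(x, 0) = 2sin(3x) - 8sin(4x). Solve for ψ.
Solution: Substitute ψ = exp(-2τ)u.
Then ψ_τ = exp(-2τ)(u_τ - 2u), ψ_ττ = exp(-2τ)(u_ττ - 4u_τ + 4u), ψ_xx = exp(-2τ)u_xx; substituting and dividing by exp(-2τ), the lower-order terms cancel: u_ττ = 4u_xx (standard wave equation).
Data for u: u(x,0) = ψ(x,0) = -sin(3x); u_τ(x,0) = ψ_τ(x,0) + 2ψ(x,0) = -8sin(4x). The boundary conditions carry over: u(0,τ) = u(π,τ) = 0.
Separating variables: u = Σ [A_n cos(ω_n τ) + B_n sin(ω_n τ)] sin(nx), ω_n = 2n. From ICs (B_n = velocity coefficient / ω_n): A_3=-1, B_4=-1.
So u(x,τ) = -sin(3x)cos(6τ) - sin(4x)sin(8τ), and ψ(x,τ) = exp(-2τ)u(x,τ).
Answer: ψ(x, τ) = -exp(-2τ)sin(3x)cos(6τ) - exp(-2τ)sin(4x)sin(8τ)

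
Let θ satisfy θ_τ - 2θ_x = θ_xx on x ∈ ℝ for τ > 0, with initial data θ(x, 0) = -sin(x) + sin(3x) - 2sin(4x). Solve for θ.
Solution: Change to a moving frame: let η = x + 2τ, σ = τ and write θ(x,τ) = u(η,σ).
By the chain rule θ_τ = u_σ + 2u_η, θ_x = u_η, θ_xx = u_ηη.
Then θ_τ - 2θ_x = u_σ: the advection term cancels and the PDE becomes the heat equation u_σ = u_ηη on η ∈ ℝ.
Initial data: u(η,0) = θ(η,0) = -sin(η) + sin(3η) - 2sin(4η).
On η ∈ ℝ each mode satisfies (sin(nη))″ = -n² sin(nη), so exp(-n²σ) sin(nη) solves the heat equation; by superposition u(η,σ) = Σ c_n exp(-n²σ) sin(nη).
Reading off the coefficients: c_1=-1, c_3=1, c_4=-2, so u(η,σ) = -exp(-σ)sin(η) + exp(-9σ)sin(3η) - 2exp(-16σ)sin(4η).
Substituting back η = x + 2τ, σ = τ: θ(x,τ) = u(x + 2τ, τ).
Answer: θ(x, τ) = -exp(-τ)sin(x + 2τ) + exp(-9τ)sin(3x + 6τ) - 2exp(-16τ)sin(4x + 8τ)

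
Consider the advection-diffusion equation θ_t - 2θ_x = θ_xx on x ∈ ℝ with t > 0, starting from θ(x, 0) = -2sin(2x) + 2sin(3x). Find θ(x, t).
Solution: Change to a moving frame: let η = x + 2t, σ = t and write θ(x,t) = u(η,σ).
By the chain rule θ_t = u_σ + 2u_η, θ_x = u_η, θ_xx = u_ηη.
Then θ_t - 2θ_x = u_σ: the advection term cancels and the PDE becomes the heat equation u_σ = u_ηη on η ∈ ℝ.
Initial data: u(η,0) = θ(η,0) = -2sin(2η) + 2sin(3η).
On η ∈ ℝ each mode satisfies (sin(nη))″ = -n² sin(nη), so exp(-n²σ) sin(nη) solves the heat equation; by superposition u(η,σ) = Σ c_n exp(-n²σ) sin(nη).
Reading off the coefficients: c_2=-2, c_3=2, so u(η,σ) = -2exp(-4σ)sin(2η) + 2exp(-9σ)sin(3η).
Substituting back η = x + 2t, σ = t: θ(x,t) = u(x + 2t, t).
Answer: θ(x, t) = -2exp(-4t)sin(4t + 2x) + 2exp(-9t)sin(6t + 3x)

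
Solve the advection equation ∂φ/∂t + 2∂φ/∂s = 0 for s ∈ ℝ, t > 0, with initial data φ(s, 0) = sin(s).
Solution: By characteristics (ds/dt = 2), φ(s,t) = f(s - 2t) with f = φ(·, 0).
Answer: φ(s, t) = sin(s - 2t)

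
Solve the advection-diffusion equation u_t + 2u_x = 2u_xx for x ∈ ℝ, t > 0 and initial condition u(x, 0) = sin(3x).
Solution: Change to a moving frame: let η = x - 2t, σ = t and write u(x,t) = w(η,σ).
By the chain rule u_t = w_σ - 2w_η, u_x = w_η, u_xx = w_ηη.
Then u_t + 2u_x = w_σ: the advection term cancels and the PDE becomes the heat equation w_σ = 2w_ηη on η ∈ ℝ.
Initial data: w(η,0) = u(η,0) = sin(3η).
On η ∈ ℝ each mode satisfies (sin(nη))″ = -n² sin(nη), so exp(-2n²σ) sin(nη) solves the heat equation; by superposition w(η,σ) = Σ c_n exp(-2n²σ) sin(nη).
Reading off the coefficients: c_3=1, so w(η,σ) = exp(-18σ)sin(3η).
Substituting back η = x - 2t, σ = t: u(x,t) = w(x - 2t, t).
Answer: u(x, t) = -exp(-18t)sin(6t - 3x)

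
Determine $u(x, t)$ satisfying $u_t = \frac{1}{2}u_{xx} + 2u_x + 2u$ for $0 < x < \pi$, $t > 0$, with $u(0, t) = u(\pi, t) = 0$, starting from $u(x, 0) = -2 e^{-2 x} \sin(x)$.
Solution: Substitute $u = e^{-2x}w$.
Then $u_x = e^{-2x}(w_x - 2w)$, $u_{xx} = e^{-2x}(w_{xx} - 4w_x + 4w)$, $u_t = e^{-2x}w_t$; substituting and dividing by $e^{-2x}$, the lower-order terms cancel: $w_t = \frac{1}{2}w_{xx}$ (standard heat equation).
Data for $w$: $w(x,0) = e^{2x}u(x,0) = -2 \sin(x)$. The boundary conditions carry over: $w(0,t) = w(\pi,t) = 0$.
Separating variables: $w = \sum c_n e^{-n^2t/2} \sin(nx)$. From $w(x,0) = -2 \sin(x)$: $c_1=-2$.
So $w(x,t) = -2 e^{-t/2} \sin(x)$, and $u(x,t) = e^{-2x}w(x,t)$.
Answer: $u(x, t) = -2 e^{-t/2} e^{-2 x} \sin(x)$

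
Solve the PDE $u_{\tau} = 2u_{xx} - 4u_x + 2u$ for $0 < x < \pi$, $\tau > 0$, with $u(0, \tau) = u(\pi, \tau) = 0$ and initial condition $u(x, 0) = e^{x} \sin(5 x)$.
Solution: Substitute $u = e^{x}w$, i.e. $w = e^{-x}u$.
By the product rule, $u_x = e^{x}(w_x + w)$, $u_{xx} = e^{x}(w_{xx} + 2w_x + w)$, $u_{\tau} = e^{x}w_{\tau}$.
Substituting into the PDE and dividing by $e^{x}$: $w_{\tau} = 2(w_{xx} + 2w_x + w) - 4(w_x + w) + 2w$.
The lower-order terms cancel, leaving the standard heat equation $w_{\tau} = 2w_{xx}$.
Initial data for $w$: $w(x,0) = e^{-x}u(x,0) = \sin(5 x)$. The boundary conditions carry over: $w(0,\tau) = w(\pi,\tau) = 0$.
Solve for $w$:
  Using separation of variables $w = X(x)T(\tau)$:
  Eigenfunctions: $\sin(nx)$, $n = 1, 2, 3, \ldots$
  General solution: $w(x, \tau) = \sum c_n \sin(nx) e^{-2n^2 \tau}$
  Matching $w(x,0) = \sin(5 x)$ term by term: $c_5=1$.
Hence $w(x,\tau) = e^{-50 \tau} \sin(5 x)$.
Transform back: $u(x,\tau) = e^{x}w(x,\tau)$.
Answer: $u(x, \tau) = e^{-50 \tau} e^{x} \sin(5 x)$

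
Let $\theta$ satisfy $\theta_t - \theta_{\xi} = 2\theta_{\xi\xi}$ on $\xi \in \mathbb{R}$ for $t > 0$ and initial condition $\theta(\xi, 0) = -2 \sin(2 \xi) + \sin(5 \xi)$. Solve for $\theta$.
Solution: Change to a moving frame: let $\eta = \xi + t$, $\sigma = t$ and write $\theta(\xi,t) = u(\eta,\sigma)$.
By the chain rule $\theta_t = u_{\sigma} + u_{\eta}$, $\theta_{\xi} = u_{\eta}$, $\theta_{\xi\xi} = u_{\eta\eta}$.
Then $\theta_t - \theta_{\xi} = u_{\sigma}$: the advection term cancels and the PDE becomes the heat equation $u_{\sigma} = 2u_{\eta\eta}$ on $\eta \in \mathbb{R}$.
Initial data: $u(\eta,0) = \theta(\eta,0) = -2 \sin(2 \eta) + \sin(5 \eta)$.
On $\eta \in \mathbb{R}$ each mode satisfies $(\sin(n\eta))'' = -n^2 \sin(n\eta)$, so $e^{-2n^2\sigma} \sin(n\eta)$ solves the heat equation; by superposition $u(\eta,\sigma) = \sum c_n e^{-2n^2\sigma} \sin(n\eta)$.
Reading off the coefficients: $c_2=-2, c_5=1$, so $u(\eta,\sigma) = -2 e^{-8 \sigma} \sin(2 \eta) + e^{-50 \sigma} \sin(5 \eta)$.
Substituting back $\eta = \xi + t$, $\sigma = t$: $\theta(\xi,t) = u(\xi + t, t)$.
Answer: $\theta(\xi, t) = -2 e^{-8 t} \sin(2 \xi + 2 t) + e^{-50 t} \sin(5 \xi + 5 t)$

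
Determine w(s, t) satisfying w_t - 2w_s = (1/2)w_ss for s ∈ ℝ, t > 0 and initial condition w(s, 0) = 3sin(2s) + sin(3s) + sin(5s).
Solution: Moving frame: η = s + 2t, σ = t, w = u(η,σ), so w_t = u_σ + 2u_η and w_ss = u_ηη.
Hence w_t - 2w_s = u_σ and the PDE becomes the heat equation u_σ = (1/2)u_ηη on η ∈ ℝ.
Initial data: u(η,0) = w(η,0) = 3sin(2η) + sin(3η) + sin(5η). Each mode sin(nη) decays as exp(-n²σ/2) on ℝ, so u(η,σ) = Σ c_n exp(-n²σ/2) sin(nη) with c_2=3, c_3=1, c_5=1: u(η,σ) = 3exp(-2σ)sin(2η) + exp(-9σ/2)sin(3η) + exp(-25σ/2)sin(5η).
Substituting back: w(s,t) = u(s + 2t, t).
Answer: w(s, t) = 3exp(-2t)sin(2s + 4t) + exp(-9t/2)sin(3s + 6t) + exp(-25t/2)sin(5s + 10t)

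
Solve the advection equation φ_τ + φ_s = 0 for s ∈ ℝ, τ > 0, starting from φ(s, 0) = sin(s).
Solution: By characteristics (ds/dτ = 1), φ(s,τ) = f(s - τ) with f = φ(·, 0).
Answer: φ(s, τ) = sin(s - τ)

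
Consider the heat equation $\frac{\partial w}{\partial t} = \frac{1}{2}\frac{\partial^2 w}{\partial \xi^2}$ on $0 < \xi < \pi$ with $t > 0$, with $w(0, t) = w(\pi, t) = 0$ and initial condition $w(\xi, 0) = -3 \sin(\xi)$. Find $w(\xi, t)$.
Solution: Using separation of variables $w = X(\xi)T(t)$:
Eigenfunctions: $\sin(n\xi)$, $n = 1, 2, 3, \ldots$
General solution: $w(\xi, t) = \sum c_n \sin(n\xi) e^{-n^2 t/2}$
Matching $w(\xi,0) = -3 \sin(\xi)$ term by term: $c_1=-3$.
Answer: $w(\xi, t) = -3 e^{-t/2} \sin(\xi)$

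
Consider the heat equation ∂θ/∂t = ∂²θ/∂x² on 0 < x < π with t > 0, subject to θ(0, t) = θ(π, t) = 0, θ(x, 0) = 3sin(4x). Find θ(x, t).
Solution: Using separation of variables θ = X(x)G(t):
Eigenfunctions: sin(nx), n = 1, 2, 3, ...
General solution: θ(x, t) = Σ c_n sin(nx) exp(-n² t)
Matching θ(x,0) = 3sin(4x) term by term: c_4=3.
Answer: θ(x, t) = 3exp(-16t)sin(4x)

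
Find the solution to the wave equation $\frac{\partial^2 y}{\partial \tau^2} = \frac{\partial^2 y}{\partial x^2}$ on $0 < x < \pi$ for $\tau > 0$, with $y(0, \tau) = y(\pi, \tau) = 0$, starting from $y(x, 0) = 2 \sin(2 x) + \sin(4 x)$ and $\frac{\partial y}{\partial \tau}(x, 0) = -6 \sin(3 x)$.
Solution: Separating variables: $y = \sum [A_n \cos(\omega_n \tau) + B_n \sin(\omega_n \tau)] \sin(nx)$, $\omega_n = n$. From ICs ($B_n$ = velocity coefficient / $\omega_n$): $A_2=2, A_4=1, B_3=-2$.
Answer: $y(x, \tau) = -2 \sin(3 \tau) \sin(3 x) + 2 \sin(2 x) \cos(2 \tau) + \sin(4 x) \cos(4 \tau)$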